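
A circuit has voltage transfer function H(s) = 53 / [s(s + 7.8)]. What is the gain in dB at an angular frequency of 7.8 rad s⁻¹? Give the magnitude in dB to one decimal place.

|j7.8 + 7.8| = √(7.8² + 7.8²) = 11.03
|j7.8| = 7.8
|H(j7.8)| = 53 / (11.03 × 7.8) = 0.61599
20 log₁₀(0.61599) = -4.21 dB

-4.2 dB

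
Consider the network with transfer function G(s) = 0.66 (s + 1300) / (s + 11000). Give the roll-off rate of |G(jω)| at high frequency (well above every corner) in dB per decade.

With 1 zero and 1 pole, the high-frequency asymptotic slope is 20 × (1 − 1) = 0 dB/decade.

0 dB/decade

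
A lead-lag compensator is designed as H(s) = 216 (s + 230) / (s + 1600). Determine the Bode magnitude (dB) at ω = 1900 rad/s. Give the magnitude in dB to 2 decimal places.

|j1900 + 230| = √(1900² + 230²) = 1914
|j1900 + 1600| = √(1900² + 1600²) = 2484
|H(j1900)| = 216 × 1914 / 2484 = 166.43
20 log₁₀(166.43) = 44.424 dB

44.42 dB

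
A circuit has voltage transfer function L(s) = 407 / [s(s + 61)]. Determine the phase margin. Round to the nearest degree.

84 deg

Gain crossover: |L(jω)| = 1 at ω ≈ 6.63 rad/s.
∠L(j6.63) = −90° − arctan(6.63/61) ≈ -96.21°
PM = 180° + (-96.21°) = 83.79°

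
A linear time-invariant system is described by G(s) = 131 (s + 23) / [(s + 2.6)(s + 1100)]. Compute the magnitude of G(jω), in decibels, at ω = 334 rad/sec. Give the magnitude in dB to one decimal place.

-18.8 dB

|j334 + 23| = √(334² + 23²) = 334.8
|j334 + 2.6| = √(334² + 2.6²) = 334
|j334 + 1100| = √(334² + 1100²) = 1150
|G(j334)| = 131 × 334.8 / (334 × 1150) = 0.11422
20 log₁₀(0.11422) = -18.85 dB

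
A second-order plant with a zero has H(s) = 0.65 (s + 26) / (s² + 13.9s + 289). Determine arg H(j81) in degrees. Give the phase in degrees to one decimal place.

∠(j81 + 26) = arctan(81/26) = 72.20°
∠[(j81)² + 13.9(j81) + 289] = ∠[-6272 + j1125.9] = 169.82°
∠H(j81) = 72.20° − 169.82° = -97.62°

-97.6°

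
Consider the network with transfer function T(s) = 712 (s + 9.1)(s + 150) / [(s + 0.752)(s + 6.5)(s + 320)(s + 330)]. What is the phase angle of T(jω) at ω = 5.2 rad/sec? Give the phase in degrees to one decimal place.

-90.5°

∠(j5.2 + 9.1) = arctan(5.2/9.1) = 29.74°
∠(j5.2 + 150) = arctan(5.2/150) = 1.99°
∠(j5.2 + 0.752) = arctan(5.2/0.752) = 81.77°
∠(j5.2 + 6.5) = arctan(5.2/6.5) = 38.66°
∠(j5.2 + 320) = arctan(5.2/320) = 0.93°
∠(j5.2 + 330) = arctan(5.2/330) = 0.90°
∠T(j5.2) = 29.74° + 1.99° − (81.77° + 38.66° + 0.93° + 0.90°) = -90.53°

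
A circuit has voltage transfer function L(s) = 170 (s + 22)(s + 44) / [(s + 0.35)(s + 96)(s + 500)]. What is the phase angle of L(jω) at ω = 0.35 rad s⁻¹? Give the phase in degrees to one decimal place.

∠(j0.35 + 22) = arctan(0.35/22) = 0.91°
∠(j0.35 + 44) = arctan(0.35/44) = 0.46°
∠(j0.35 + 0.35) = arctan(0.35/0.35) = 45.00°
∠(j0.35 + 96) = arctan(0.35/96) = 0.21°
∠(j0.35 + 500) = arctan(0.35/500) = 0.04°
∠L(j0.35) = 0.91° + 0.46° − (45.00° + 0.21° + 0.04°) = -43.88°

-43.9°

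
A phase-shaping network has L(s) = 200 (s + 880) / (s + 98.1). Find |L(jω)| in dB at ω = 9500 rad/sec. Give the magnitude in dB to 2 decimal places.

|j9500 + 880| = √(9500² + 880²) = 9541
|j9500 + 98.1| = √(9500² + 98.1²) = 9501
|L(j9500)| = 200 × 9541 / 9501 = 200.85
20 log₁₀(200.85) = 46.057 dB

46.06 dB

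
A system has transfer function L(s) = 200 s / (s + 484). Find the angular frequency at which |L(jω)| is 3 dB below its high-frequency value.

For a single-pole high-pass, the −3 dB point is at the pole: ω = 484 rad s⁻¹.

484 rad s⁻¹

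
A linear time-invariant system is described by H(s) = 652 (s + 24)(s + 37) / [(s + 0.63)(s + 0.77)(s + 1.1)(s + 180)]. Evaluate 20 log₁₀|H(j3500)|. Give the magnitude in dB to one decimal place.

-85.5 dB

|j3500 + 24| = √(3500² + 24²) = 3500
|j3500 + 37| = √(3500² + 37²) = 3500
|j3500 + 0.63| = √(3500² + 0.63²) = 3500
|j3500 + 0.77| = √(3500² + 0.77²) = 3500
|j3500 + 1.1| = √(3500² + 1.1²) = 3500
|j3500 + 180| = √(3500² + 180²) = 3505
|H(j3500)| = 652 × 3500 × 3500 / (3500 × 3500 × 3500 × 3505) = 5.3158e-05
20 log₁₀(5.3158e-05) = -85.49 dB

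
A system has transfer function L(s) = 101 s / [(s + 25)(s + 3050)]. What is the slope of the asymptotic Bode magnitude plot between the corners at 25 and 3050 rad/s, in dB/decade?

0 dB/decade

In this band the factors already past their corner are: 1 differentiator zero, pole at 25; net slope = 0 dB/decade.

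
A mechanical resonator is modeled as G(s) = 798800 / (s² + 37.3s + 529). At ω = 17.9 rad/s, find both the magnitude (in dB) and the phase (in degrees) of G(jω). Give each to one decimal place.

|G| = 61.2 dB, ∠G = -72.7°

|(j17.9)² + 37.3(j17.9) + 529| = |208.59 + j667.67| = 699.5
|G(j17.9)| = 798800 / 699.5 = 1142
20 log₁₀(1142) = 61.15 dB
∠[(j17.9)² + 37.3(j17.9) + 529] = ∠[208.59 + j667.67] = 72.65°
∠G(j17.9) = −72.65° = -72.65°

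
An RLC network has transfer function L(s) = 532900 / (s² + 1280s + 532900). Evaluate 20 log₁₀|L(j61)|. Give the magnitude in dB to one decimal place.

|(j61)² + 1280(j61) + 532900| = |5.2918e+05 + j78080| = 5.349e+05
|L(j61)| = 532900 / 5.349e+05 = 0.99625
20 log₁₀(0.99625) = -0.03 dB

-0.0 dB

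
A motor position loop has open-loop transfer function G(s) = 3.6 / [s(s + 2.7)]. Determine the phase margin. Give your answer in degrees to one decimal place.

Gain crossover: |G(jω)| = 1 at ω ≈ 1.22 rad/s.
∠G(j1.22) = −90° − arctan(1.22/2.7) ≈ -114.24°
PM = 180° + (-114.24°) = 65.76°

65.8 deg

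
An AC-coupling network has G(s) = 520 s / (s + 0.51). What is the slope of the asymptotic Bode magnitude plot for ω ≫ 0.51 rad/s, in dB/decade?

With 1 zero and 1 pole, the high-frequency asymptotic slope is 20 × (1 − 1) = 0 dB/decade.

0 dB/decade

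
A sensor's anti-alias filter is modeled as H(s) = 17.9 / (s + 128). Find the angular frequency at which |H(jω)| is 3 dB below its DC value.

For a single-pole low-pass, the −3 dB point is at the pole: ω = 128 rad/sec.

128 rad/sec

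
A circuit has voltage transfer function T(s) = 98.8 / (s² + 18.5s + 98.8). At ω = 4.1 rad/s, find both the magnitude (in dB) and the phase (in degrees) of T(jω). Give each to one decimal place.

|T| = -1.1 dB, ∠T = -42.8 deg

|(j4.1)² + 18.5(j4.1) + 98.8| = |81.99 + j75.85| = 111.7
|T(j4.1)| = 98.8 / 111.7 = 0.88456
20 log₁₀(0.88456) = -1.07 dB
∠[(j4.1)² + 18.5(j4.1) + 98.8] = ∠[81.99 + j75.85] = 42.77°
∠T(j4.1) = −42.77° = -42.77°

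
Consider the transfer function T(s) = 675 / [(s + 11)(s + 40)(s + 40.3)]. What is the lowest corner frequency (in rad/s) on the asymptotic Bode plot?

11 rad/s

Break frequencies occur at each pole and zero magnitude: 11 rad/s, 40 rad/s, 40.3 rad/s.
The lowest is 11 rad/s.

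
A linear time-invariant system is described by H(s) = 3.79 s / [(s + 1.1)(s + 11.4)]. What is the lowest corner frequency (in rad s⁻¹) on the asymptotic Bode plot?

1.1 rad s⁻¹

Break frequencies occur at each pole and zero magnitude: 1.1 rad s⁻¹, 11.4 rad s⁻¹.
The lowest is 1.1 rad s⁻¹.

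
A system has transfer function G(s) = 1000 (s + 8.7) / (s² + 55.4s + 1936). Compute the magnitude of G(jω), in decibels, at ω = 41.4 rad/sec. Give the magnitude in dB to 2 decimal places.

25.28 dB

|j41.4 + 8.7| = √(41.4² + 8.7²) = 42.3
|(j41.4)² + 55.4(j41.4) + 1936| = |222.04 + j2293.6| = 2304
|G(j41.4)| = 1000 × 42.3 / 2304 = 18.359
20 log₁₀(18.359) = 25.277 dB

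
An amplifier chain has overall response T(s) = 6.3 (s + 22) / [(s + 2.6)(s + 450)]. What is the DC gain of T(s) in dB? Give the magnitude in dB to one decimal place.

T(0) = 6.3 × 22 / (2.6 × 450) = 0.11846
20 log₁₀(0.11846) = -18.53 dB

-18.5 dB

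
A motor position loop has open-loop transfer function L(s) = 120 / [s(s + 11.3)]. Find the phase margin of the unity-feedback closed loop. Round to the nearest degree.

53°

Gain crossover: |L(jω)| = 1 at ω ≈ 8.49 rad/sec.
∠L(j8.49) = −90° − arctan(8.49/11.3) ≈ -126.92°
PM = 180° + (-126.92°) = 53.08°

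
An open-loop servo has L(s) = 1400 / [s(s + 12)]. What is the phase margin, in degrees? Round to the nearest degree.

18°

Gain crossover: |L(jω)| = 1 at ω ≈ 36.5 rad s⁻¹.
∠L(j36.5) = −90° − arctan(36.5/12) ≈ -161.79°
PM = 180° + (-161.79°) = 18.21°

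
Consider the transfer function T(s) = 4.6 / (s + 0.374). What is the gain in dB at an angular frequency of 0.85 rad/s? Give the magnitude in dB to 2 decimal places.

|j0.85 + 0.374| = √(0.85² + 0.374²) = 0.9286
|T(j0.85)| = 4.6 / 0.9286 = 4.9535
20 log₁₀(4.9535) = 13.898 dB

13.90 dB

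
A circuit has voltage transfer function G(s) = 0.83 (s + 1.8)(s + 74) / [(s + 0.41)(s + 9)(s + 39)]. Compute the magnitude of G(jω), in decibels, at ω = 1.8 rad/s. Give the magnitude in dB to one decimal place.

|j1.8 + 1.8| = √(1.8² + 1.8²) = 2.546
|j1.8 + 74| = √(1.8² + 74²) = 74.02
|j1.8 + 0.41| = √(1.8² + 0.41²) = 1.846
|j1.8 + 9| = √(1.8² + 9²) = 9.178
|j1.8 + 39| = √(1.8² + 39²) = 39.04
|G(j1.8)| = 0.83 × 2.546 × 74.02 / (1.846 × 9.178 × 39.04) = 0.23642
20 log₁₀(0.23642) = -12.53 dB

-12.5 dB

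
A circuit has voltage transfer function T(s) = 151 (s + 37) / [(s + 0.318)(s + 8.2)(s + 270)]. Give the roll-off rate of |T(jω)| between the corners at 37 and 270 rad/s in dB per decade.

-20 dB/decade

In this band the factors already past their corner are: zero at 37, pole at 0.318, pole at 8.2; net slope = -20 dB/decade.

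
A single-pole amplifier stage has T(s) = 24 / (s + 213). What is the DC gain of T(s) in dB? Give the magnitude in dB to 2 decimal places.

-18.96 dB

T(0) = 24 / 213 = 0.11268
20 log₁₀(0.11268) = -18.963 dB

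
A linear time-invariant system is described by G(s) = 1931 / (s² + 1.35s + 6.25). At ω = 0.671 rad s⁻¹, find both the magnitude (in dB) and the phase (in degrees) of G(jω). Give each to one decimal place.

|G| = 50.3 dB, ∠G = -8.9°

|(j0.671)² + 1.35(j0.671) + 6.25| = |5.7998 + j0.90585| = 5.87
|G(j0.671)| = 1931 / 5.87 = 328.96
20 log₁₀(328.96) = 50.34 dB
∠[(j0.671)² + 1.35(j0.671) + 6.25] = ∠[5.7998 + j0.90585] = 8.88°
∠G(j0.671) = −8.88° = -8.88°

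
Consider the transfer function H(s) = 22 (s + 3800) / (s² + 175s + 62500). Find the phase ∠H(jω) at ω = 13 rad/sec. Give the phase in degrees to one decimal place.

-1.9 deg

∠(j13 + 3800) = arctan(13/3800) = 0.20°
∠[(j13)² + 175(j13) + 62500] = ∠[62331 + j2275] = 2.09°
∠H(j13) = 0.20° − 2.09° = -1.89°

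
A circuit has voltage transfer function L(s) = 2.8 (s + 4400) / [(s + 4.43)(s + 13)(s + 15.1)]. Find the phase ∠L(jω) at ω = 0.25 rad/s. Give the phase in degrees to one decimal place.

∠(j0.25 + 4400) = arctan(0.25/4400) = 0.00°
∠(j0.25 + 4.43) = arctan(0.25/4.43) = 3.23°
∠(j0.25 + 13) = arctan(0.25/13) = 1.10°
∠(j0.25 + 15.1) = arctan(0.25/15.1) = 0.95°
∠L(j0.25) = 0.00° − (3.23° + 1.10° + 0.95°) = -5.28°

-5.3°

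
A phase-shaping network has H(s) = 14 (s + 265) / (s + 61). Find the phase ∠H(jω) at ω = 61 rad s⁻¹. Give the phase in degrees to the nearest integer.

-32°

∠(j61 + 265) = arctan(61/265) = 12.96°
∠(j61 + 61) = arctan(61/61) = 45.00°
∠H(j61) = 12.96° − 45.00° = -32.04°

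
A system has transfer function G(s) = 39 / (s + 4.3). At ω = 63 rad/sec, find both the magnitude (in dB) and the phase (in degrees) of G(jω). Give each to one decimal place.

|G| = -4.2 dB, ∠G = -86.1°

|j63 + 4.3| = √(63² + 4.3²) = 63.15
|G(j63)| = 39 / 63.15 = 0.61761
20 log₁₀(0.61761) = -4.19 dB
∠(j63 + 4.3) = arctan(63/4.3) = 86.10°
∠G(j63) = −86.10° = -86.10°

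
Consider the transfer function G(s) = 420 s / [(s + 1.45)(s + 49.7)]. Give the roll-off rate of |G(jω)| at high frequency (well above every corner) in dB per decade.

With 1 zero and 2 poles, the high-frequency asymptotic slope is 20 × (1 − 2) = -20 dB/decade.

-20 dB/decade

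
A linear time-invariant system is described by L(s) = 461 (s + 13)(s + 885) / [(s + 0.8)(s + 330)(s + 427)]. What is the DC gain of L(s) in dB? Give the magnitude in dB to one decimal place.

L(0) = 461 × 13 × 885 / (0.8 × 330 × 427) = 47.05
20 log₁₀(47.05) = 33.45 dB

33.5 dB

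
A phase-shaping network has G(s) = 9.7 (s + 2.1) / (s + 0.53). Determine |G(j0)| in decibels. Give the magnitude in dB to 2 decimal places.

31.69 dB

G(0) = 9.7 × 2.1 / 0.53 = 38.434
20 log₁₀(38.434) = 31.694 dB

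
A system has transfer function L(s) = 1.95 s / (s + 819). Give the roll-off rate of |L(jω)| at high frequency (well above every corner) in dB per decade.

With 1 zero and 1 pole, the high-frequency asymptotic slope is 20 × (1 − 1) = 0 dB/decade.

0 dB/decade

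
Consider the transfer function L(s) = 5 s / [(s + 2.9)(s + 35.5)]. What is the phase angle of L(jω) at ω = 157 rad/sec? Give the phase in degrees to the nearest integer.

∠(j157) = 90.00°
∠(j157 + 2.9) = arctan(157/2.9) = 88.94°
∠(j157 + 35.5) = arctan(157/35.5) = 77.26°
∠L(j157) = 90.00° − (88.94° + 77.26°) = -76.20°

-76°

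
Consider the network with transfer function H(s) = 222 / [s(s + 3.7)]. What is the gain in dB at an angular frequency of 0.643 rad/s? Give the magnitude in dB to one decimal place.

39.3 dB

|j0.643 + 3.7| = √(0.643² + 3.7²) = 3.755
|j0.643| = 0.643
|H(j0.643)| = 222 / (3.755 × 0.643) = 91.935
20 log₁₀(91.935) = 39.27 dB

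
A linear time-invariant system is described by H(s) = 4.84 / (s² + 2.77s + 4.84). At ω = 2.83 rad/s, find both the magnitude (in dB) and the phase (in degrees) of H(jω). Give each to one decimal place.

|(j2.83)² + 2.77(j2.83) + 4.84| = |-3.1689 + j7.8391| = 8.455
|H(j2.83)| = 4.84 / 8.455 = 0.57242
20 log₁₀(0.57242) = -4.85 dB
∠[(j2.83)² + 2.77(j2.83) + 4.84] = ∠[-3.1689 + j7.8391] = 112.01°
∠H(j2.83) = −112.01° = -112.01°

|H| = -4.8 dB, ∠H = -112.0°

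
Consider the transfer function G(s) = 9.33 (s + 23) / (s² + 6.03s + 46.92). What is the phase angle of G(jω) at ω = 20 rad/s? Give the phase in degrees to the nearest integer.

-120°

∠(j20 + 23) = arctan(20/23) = 41.01°
∠[(j20)² + 6.03(j20) + 46.92] = ∠[-353.08 + j120.6] = 161.14°
∠G(j20) = 41.01° − 161.14° = -120.13°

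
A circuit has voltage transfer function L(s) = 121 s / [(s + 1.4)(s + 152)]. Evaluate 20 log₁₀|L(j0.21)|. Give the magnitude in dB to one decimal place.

-18.6 dB

|j0.21| = 0.21
|j0.21 + 1.4| = √(0.21² + 1.4²) = 1.416
|j0.21 + 152| = √(0.21² + 152²) = 152
|L(j0.21)| = 121 × 0.21 / (1.416 × 152) = 0.11809
20 log₁₀(0.11809) = -18.56 dB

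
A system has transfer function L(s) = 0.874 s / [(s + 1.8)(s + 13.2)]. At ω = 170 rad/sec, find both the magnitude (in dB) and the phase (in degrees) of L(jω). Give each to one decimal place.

|j170| = 170
|j170 + 1.8| = √(170² + 1.8²) = 170
|j170 + 13.2| = √(170² + 13.2²) = 170.5
|L(j170)| = 0.874 × 170 / (170 × 170.5) = 0.0051255
20 log₁₀(0.0051255) = -45.81 dB
∠(j170) = 90.00°
∠(j170 + 1.8) = arctan(170/1.8) = 89.39°
∠(j170 + 13.2) = arctan(170/13.2) = 85.56°
∠L(j170) = 90.00° − (89.39° + 85.56°) = -84.95°

|L| = -45.8 dB, ∠L = -85.0°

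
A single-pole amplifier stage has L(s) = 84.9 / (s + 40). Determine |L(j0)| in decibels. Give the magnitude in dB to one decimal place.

6.5 dB

L(0) = 84.9 / 40 = 2.1225
20 log₁₀(2.1225) = 6.54 dB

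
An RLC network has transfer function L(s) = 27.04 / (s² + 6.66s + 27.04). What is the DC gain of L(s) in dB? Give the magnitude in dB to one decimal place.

0.0 dB

L(0) = 27.04 / 27.04 = 1
20 log₁₀(1) = 0.00 dB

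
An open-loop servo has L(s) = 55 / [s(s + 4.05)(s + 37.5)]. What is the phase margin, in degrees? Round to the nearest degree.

84 deg

Gain crossover: |L(jω)| = 1 at ω ≈ 0.361 rad s⁻¹.
∠L(j0.361) = −90° − arctan(0.361/4.05) − arctan(0.361/37.5) ≈ -95.64°
PM = 180° + (-95.64°) = 84.36°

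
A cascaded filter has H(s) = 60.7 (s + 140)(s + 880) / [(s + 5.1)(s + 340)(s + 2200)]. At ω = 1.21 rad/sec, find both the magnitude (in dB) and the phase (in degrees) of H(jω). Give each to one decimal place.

|j1.21 + 140| = √(1.21² + 140²) = 140
|j1.21 + 880| = √(1.21² + 880²) = 880
|j1.21 + 5.1| = √(1.21² + 5.1²) = 5.242
|j1.21 + 340| = √(1.21² + 340²) = 340
|j1.21 + 2200| = √(1.21² + 2200²) = 2200
|H(j1.21)| = 60.7 × 140 × 880 / (5.242 × 340 × 2200) = 1.9074
20 log₁₀(1.9074) = 5.61 dB
∠(j1.21 + 140) = arctan(1.21/140) = 0.50°
∠(j1.21 + 880) = arctan(1.21/880) = 0.08°
∠(j1.21 + 5.1) = arctan(1.21/5.1) = 13.35°
∠(j1.21 + 340) = arctan(1.21/340) = 0.20°
∠(j1.21 + 2200) = arctan(1.21/2200) = 0.03°
∠H(j1.21) = 0.50° + 0.08° − (13.35° + 0.20° + 0.03°) = -13.01°

|H| = 5.6 dB, ∠H = -13.0°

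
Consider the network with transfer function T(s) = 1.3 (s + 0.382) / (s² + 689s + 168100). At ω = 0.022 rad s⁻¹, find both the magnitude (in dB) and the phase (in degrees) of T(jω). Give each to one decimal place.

|j0.022 + 0.382| = √(0.022² + 0.382²) = 0.3826
|(j0.022)² + 689(j0.022) + 168100| = |1.681e+05 + j15.158| = 1.681e+05
|T(j0.022)| = 1.3 × 0.3826 / 1.681e+05 = 2.9591e-06
20 log₁₀(2.9591e-06) = -110.58 dB
∠(j0.022 + 0.382) = arctan(0.022/0.382) = 3.30°
∠[(j0.022)² + 689(j0.022) + 168100] = ∠[1.681e+05 + j15.158] = 0.01°
∠T(j0.022) = 3.30° − 0.01° = 3.29°

|T| = -110.6 dB, ∠T = 3.3°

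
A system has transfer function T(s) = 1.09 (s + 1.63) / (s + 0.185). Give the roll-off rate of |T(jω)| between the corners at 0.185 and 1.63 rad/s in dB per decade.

-20 dB/decade

In this band the factors already past their corner are: pole at 0.185; net slope = -20 dB/decade.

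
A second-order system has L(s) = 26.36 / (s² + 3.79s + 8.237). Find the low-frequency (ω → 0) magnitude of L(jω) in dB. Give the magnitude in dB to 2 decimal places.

L(0) = 26.36 / 8.237 = 3.2002
20 log₁₀(3.2002) = 10.104 dB

10.10 dB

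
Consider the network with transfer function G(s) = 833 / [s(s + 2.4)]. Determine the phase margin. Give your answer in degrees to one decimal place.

Gain crossover: |G(jω)| = 1 at ω ≈ 28.8 rad/sec.
∠G(j28.8) = −90° − arctan(28.8/2.4) ≈ -175.24°
PM = 180° + (-175.24°) = 4.76°

4.8°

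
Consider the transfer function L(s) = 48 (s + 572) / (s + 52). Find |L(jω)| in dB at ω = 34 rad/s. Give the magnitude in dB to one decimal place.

|j34 + 572| = √(34² + 572²) = 573
|j34 + 52| = √(34² + 52²) = 62.13
|L(j34)| = 48 × 573 / 62.13 = 442.7
20 log₁₀(442.7) = 52.92 dB

52.9 dB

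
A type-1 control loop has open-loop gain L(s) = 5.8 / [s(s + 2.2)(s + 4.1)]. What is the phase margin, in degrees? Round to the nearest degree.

66 deg

Gain crossover: |L(jω)| = 1 at ω ≈ 0.613 rad/s.
∠L(j0.613) = −90° − arctan(0.613/2.2) − arctan(0.613/4.1) ≈ -114.06°
PM = 180° + (-114.06°) = 65.94°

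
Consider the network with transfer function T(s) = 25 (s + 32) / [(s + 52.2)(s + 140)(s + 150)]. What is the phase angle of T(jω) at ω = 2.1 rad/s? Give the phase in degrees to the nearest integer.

∠(j2.1 + 32) = arctan(2.1/32) = 3.75°
∠(j2.1 + 52.2) = arctan(2.1/52.2) = 2.30°
∠(j2.1 + 140) = arctan(2.1/140) = 0.86°
∠(j2.1 + 150) = arctan(2.1/150) = 0.80°
∠T(j2.1) = 3.75° − (2.30° + 0.86° + 0.80°) = -0.21°

-0°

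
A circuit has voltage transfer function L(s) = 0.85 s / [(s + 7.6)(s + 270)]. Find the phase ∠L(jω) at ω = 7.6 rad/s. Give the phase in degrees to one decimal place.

∠(j7.6) = 90.00°
∠(j7.6 + 7.6) = arctan(7.6/7.6) = 45.00°
∠(j7.6 + 270) = arctan(7.6/270) = 1.61°
∠L(j7.6) = 90.00° − (45.00° + 1.61°) = 43.39°

43.4 deg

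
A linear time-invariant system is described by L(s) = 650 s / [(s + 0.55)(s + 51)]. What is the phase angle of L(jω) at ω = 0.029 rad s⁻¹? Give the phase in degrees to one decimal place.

∠(j0.029) = 90.00°
∠(j0.029 + 0.55) = arctan(0.029/0.55) = 3.02°
∠(j0.029 + 51) = arctan(0.029/51) = 0.03°
∠L(j0.029) = 90.00° − (3.02° + 0.03°) = 86.95°

86.9 deg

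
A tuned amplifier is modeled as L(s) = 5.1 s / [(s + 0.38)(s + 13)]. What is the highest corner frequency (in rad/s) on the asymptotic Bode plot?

Break frequencies occur at each pole and zero magnitude: 0.38 rad/s, 13 rad/s.
The highest is 13 rad/s.

13 rad/s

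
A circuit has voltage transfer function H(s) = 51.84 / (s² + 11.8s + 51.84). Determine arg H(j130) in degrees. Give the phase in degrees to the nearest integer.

-175°

∠[(j130)² + 11.8(j130) + 51.84] = ∠[-16848 + j1534] = 174.80°
∠H(j130) = −174.80° = -174.80°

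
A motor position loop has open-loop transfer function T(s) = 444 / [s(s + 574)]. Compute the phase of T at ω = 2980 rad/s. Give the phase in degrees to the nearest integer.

-169°

∠(j2980 + 574) = arctan(2980/574) = 79.10°
∠(j2980) = 90.00°
∠T(j2980) = − (79.10° + 90.00°) = -169.10°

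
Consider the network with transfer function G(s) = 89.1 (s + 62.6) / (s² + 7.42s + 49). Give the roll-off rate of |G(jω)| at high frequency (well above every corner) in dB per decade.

With 1 zero and 2 poles, the high-frequency asymptotic slope is 20 × (1 − 2) = -20 dB/decade.

-20 dB/decade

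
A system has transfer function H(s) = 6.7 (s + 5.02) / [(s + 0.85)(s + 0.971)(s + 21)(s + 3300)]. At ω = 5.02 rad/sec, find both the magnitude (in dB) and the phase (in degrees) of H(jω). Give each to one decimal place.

|H| = -91.8 dB, ∠H = -128.0°

|j5.02 + 5.02| = √(5.02² + 5.02²) = 7.099
|j5.02 + 0.85| = √(5.02² + 0.85²) = 5.091
|j5.02 + 0.971| = √(5.02² + 0.971²) = 5.113
|j5.02 + 21| = √(5.02² + 21²) = 21.59
|j5.02 + 3300| = √(5.02² + 3300²) = 3300
|H(j5.02)| = 6.7 × 7.099 / (5.091 × 5.113 × 21.59 × 3300) = 2.5643e-05
20 log₁₀(2.5643e-05) = -91.82 dB
∠(j5.02 + 5.02) = arctan(5.02/5.02) = 45.00°
∠(j5.02 + 0.85) = arctan(5.02/0.85) = 80.39°
∠(j5.02 + 0.971) = arctan(5.02/0.971) = 79.05°
∠(j5.02 + 21) = arctan(5.02/21) = 13.44°
∠(j5.02 + 3300) = arctan(5.02/3300) = 0.09°
∠H(j5.02) = 45.00° − (80.39° + 79.05° + 13.44° + 0.09°) = -127.97°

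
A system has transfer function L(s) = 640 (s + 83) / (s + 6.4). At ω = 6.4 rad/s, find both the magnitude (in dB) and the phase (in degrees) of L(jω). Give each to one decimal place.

|j6.4 + 83| = √(6.4² + 83²) = 83.25
|j6.4 + 6.4| = √(6.4² + 6.4²) = 9.051
|L(j6.4)| = 640 × 83.25 / 9.051 = 5886.4
20 log₁₀(5886.4) = 75.40 dB
∠(j6.4 + 83) = arctan(6.4/83) = 4.41°
∠(j6.4 + 6.4) = arctan(6.4/6.4) = 45.00°
∠L(j6.4) = 4.41° − 45.00° = -40.59°

|L| = 75.4 dB, ∠L = -40.6 deg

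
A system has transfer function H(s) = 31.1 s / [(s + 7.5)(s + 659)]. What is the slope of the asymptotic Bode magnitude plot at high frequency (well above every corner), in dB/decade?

With 1 zero and 2 poles, the high-frequency asymptotic slope is 20 × (1 − 2) = -20 dB/decade.

-20 dB/decade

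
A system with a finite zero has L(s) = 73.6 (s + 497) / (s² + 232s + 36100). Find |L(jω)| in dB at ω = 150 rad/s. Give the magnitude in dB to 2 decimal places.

0.19 dB

|j150 + 497| = √(150² + 497²) = 519.1
|(j150)² + 232(j150) + 36100| = |13600 + j34800| = 3.736e+04
|L(j150)| = 73.6 × 519.1 / 3.736e+04 = 1.0226
20 log₁₀(1.0226) = 0.194 dB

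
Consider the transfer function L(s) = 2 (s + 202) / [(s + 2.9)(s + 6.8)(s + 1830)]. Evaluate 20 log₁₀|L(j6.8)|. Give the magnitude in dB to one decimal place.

|j6.8 + 202| = √(6.8² + 202²) = 202.1
|j6.8 + 2.9| = √(6.8² + 2.9²) = 7.393
|j6.8 + 6.8| = √(6.8² + 6.8²) = 9.617
|j6.8 + 1830| = √(6.8² + 1830²) = 1830
|L(j6.8)| = 2 × 202.1 / (7.393 × 9.617 × 1830) = 0.0031071
20 log₁₀(0.0031071) = -50.15 dB

-50.2 dB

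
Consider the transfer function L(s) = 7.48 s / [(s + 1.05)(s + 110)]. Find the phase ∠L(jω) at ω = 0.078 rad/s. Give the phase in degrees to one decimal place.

85.7°

∠(j0.078) = 90.00°
∠(j0.078 + 1.05) = arctan(0.078/1.05) = 4.25°
∠(j0.078 + 110) = arctan(0.078/110) = 0.04°
∠L(j0.078) = 90.00° − (4.25° + 0.04°) = 85.71°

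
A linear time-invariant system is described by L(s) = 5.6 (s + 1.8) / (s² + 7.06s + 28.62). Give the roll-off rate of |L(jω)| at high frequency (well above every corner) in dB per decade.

-20 dB/decade

With 1 zero and 2 poles, the high-frequency asymptotic slope is 20 × (1 − 2) = -20 dB/decade.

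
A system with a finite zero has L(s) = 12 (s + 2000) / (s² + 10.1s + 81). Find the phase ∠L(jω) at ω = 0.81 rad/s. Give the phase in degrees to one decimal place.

-5.8 deg

∠(j0.81 + 2000) = arctan(0.81/2000) = 0.02°
∠[(j0.81)² + 10.1(j0.81) + 81] = ∠[80.344 + j8.181] = 5.81°
∠L(j0.81) = 0.02° − 5.81° = -5.79°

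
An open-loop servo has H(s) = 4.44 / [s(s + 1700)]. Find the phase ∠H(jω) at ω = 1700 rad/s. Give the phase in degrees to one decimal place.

-135.0°

∠(j1700 + 1700) = arctan(1700/1700) = 45.00°
∠(j1700) = 90.00°
∠H(j1700) = − (45.00° + 90.00°) = -135.00°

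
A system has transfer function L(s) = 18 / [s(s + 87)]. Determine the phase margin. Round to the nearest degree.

90°

Gain crossover: |L(jω)| = 1 at ω ≈ 0.207 rad/s.
∠L(j0.207) = −90° − arctan(0.207/87) ≈ -90.14°
PM = 180° + (-90.14°) = 89.86°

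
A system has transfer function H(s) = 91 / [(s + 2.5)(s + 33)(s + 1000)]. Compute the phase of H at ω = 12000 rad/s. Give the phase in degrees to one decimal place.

∠(j12000 + 2.5) = arctan(12000/2.5) = 89.99°
∠(j12000 + 33) = arctan(12000/33) = 89.84°
∠(j12000 + 1000) = arctan(12000/1000) = 85.24°
∠H(j12000) = − (89.99° + 89.84° + 85.24°) = -265.07°

-265.1 deg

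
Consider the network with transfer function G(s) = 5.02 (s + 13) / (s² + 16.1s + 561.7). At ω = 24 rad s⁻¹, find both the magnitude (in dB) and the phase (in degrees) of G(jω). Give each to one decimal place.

|G| = -9.0 dB, ∠G = -30.6°

|j24 + 13| = √(24² + 13²) = 27.29
|(j24)² + 16.1(j24) + 561.7| = |-14.3 + j386.4| = 386.7
|G(j24)| = 5.02 × 27.29 / 386.7 = 0.35436
20 log₁₀(0.35436) = -9.01 dB
∠(j24 + 13) = arctan(24/13) = 61.56°
∠[(j24)² + 16.1(j24) + 561.7] = ∠[-14.3 + j386.4] = 92.12°
∠G(j24) = 61.56° − 92.12° = -30.56°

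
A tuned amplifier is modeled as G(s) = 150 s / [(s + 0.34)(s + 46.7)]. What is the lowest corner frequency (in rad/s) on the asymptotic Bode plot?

0.34 rad/s

Break frequencies occur at each pole and zero magnitude: 0.34 rad/s, 46.7 rad/s.
The lowest is 0.34 rad/s.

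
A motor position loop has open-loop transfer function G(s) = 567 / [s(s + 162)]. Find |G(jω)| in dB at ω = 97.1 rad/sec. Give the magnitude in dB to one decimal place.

-30.2 dB

|j97.1 + 162| = √(97.1² + 162²) = 188.9
|j97.1| = 97.1
|G(j97.1)| = 567 / (188.9 × 97.1) = 0.030917
20 log₁₀(0.030917) = -30.20 dB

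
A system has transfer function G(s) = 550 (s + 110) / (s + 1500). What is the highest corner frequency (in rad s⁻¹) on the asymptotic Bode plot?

1500 rad s⁻¹

Break frequencies occur at each pole and zero magnitude: 110 rad s⁻¹, 1500 rad s⁻¹.
The highest is 1500 rad s⁻¹.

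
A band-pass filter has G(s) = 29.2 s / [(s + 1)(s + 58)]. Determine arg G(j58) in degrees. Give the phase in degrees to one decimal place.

-44.0 deg

∠(j58) = 90.00°
∠(j58 + 1) = arctan(58/1) = 89.01°
∠(j58 + 58) = arctan(58/58) = 45.00°
∠G(j58) = 90.00° − (89.01° + 45.00°) = -44.01°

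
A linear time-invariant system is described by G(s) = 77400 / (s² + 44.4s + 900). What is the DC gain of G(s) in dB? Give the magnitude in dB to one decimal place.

G(0) = 77400 / 900 = 86
20 log₁₀(86) = 38.69 dB

38.7 dB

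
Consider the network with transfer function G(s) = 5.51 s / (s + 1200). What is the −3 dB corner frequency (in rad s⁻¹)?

1200 rad s⁻¹

For a single-pole high-pass, the −3 dB point is at the pole: ω = 1200 rad s⁻¹.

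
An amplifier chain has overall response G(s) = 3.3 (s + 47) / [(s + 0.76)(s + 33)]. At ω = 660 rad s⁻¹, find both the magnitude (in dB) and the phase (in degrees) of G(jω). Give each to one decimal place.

|G| = -46.0 dB, ∠G = -91.1°

|j660 + 47| = √(660² + 47²) = 661.7
|j660 + 0.76| = √(660² + 0.76²) = 660
|j660 + 33| = √(660² + 33²) = 660.8
|G(j660)| = 3.3 × 661.7 / (660 × 660.8) = 0.0050064
20 log₁₀(0.0050064) = -46.01 dB
∠(j660 + 47) = arctan(660/47) = 85.93°
∠(j660 + 0.76) = arctan(660/0.76) = 89.93°
∠(j660 + 33) = arctan(660/33) = 87.14°
∠G(j660) = 85.93° − (89.93° + 87.14°) = -91.14°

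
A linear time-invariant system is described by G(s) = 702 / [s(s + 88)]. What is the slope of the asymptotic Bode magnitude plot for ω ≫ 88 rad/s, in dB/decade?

-40 dB/decade

With 0 zeros and 2 poles, the high-frequency asymptotic slope is 20 × (0 − 2) = -40 dB/decade.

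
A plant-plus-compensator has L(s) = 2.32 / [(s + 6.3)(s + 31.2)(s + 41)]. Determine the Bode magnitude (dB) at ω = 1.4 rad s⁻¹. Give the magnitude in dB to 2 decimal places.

|j1.4 + 6.3| = √(1.4² + 6.3²) = 6.454
|j1.4 + 31.2| = √(1.4² + 31.2²) = 31.23
|j1.4 + 41| = √(1.4² + 41²) = 41.02
|L(j1.4)| = 2.32 / (6.454 × 31.23 × 41.02) = 0.00028058
20 log₁₀(0.00028058) = -71.039 dB

-71.04 dB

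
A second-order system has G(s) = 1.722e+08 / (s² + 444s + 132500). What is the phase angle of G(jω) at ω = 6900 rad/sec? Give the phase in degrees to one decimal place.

-176.3°

∠[(j6900)² + 444(j6900) + 132500] = ∠[-4.7478e+07 + j3.0636e+06] = 176.31°
∠G(j6900) = −176.31° = -176.31°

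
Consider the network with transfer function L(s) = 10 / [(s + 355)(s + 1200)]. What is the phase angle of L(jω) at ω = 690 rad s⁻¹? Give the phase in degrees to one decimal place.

-92.7 deg

∠(j690 + 355) = arctan(690/355) = 62.77°
∠(j690 + 1200) = arctan(690/1200) = 29.90°
∠L(j690) = − (62.77° + 29.90°) = -92.67°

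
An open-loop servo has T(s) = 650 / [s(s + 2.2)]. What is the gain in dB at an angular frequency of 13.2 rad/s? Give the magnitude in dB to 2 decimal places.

11.32 dB

|j13.2 + 2.2| = √(13.2² + 2.2²) = 13.38
|j13.2| = 13.2
|T(j13.2)| = 650 / (13.38 × 13.2) = 3.6797
20 log₁₀(3.6797) = 11.316 dB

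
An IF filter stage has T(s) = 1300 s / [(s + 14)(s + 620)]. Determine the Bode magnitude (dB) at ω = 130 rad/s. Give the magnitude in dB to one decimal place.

|j130| = 130
|j130 + 14| = √(130² + 14²) = 130.8
|j130 + 620| = √(130² + 620²) = 633.5
|T(j130)| = 1300 × 130 / (130.8 × 633.5) = 2.0404
20 log₁₀(2.0404) = 6.19 dB

6.2 dB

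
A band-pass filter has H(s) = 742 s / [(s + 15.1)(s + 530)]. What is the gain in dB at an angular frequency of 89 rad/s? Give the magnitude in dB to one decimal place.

2.7 dB

|j89| = 89
|j89 + 15.1| = √(89² + 15.1²) = 90.27
|j89 + 530| = √(89² + 530²) = 537.4
|H(j89)| = 742 × 89 / (90.27 × 537.4) = 1.3612
20 log₁₀(1.3612) = 2.68 dB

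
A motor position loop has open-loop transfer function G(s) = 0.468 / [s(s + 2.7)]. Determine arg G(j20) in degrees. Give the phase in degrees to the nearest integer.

-172°

∠(j20 + 2.7) = arctan(20/2.7) = 82.31°
∠(j20) = 90.00°
∠G(j20) = − (82.31° + 90.00°) = -172.31°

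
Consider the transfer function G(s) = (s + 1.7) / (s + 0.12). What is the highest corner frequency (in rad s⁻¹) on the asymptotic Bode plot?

1.7 rad s⁻¹

Break frequencies occur at each pole and zero magnitude: 0.12 rad s⁻¹, 1.7 rad s⁻¹.
The highest is 1.7 rad s⁻¹.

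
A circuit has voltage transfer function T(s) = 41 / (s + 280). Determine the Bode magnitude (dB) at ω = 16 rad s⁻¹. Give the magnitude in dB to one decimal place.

|j16 + 280| = √(16² + 280²) = 280.5
|T(j16)| = 41 / 280.5 = 0.14619
20 log₁₀(0.14619) = -16.70 dB

-16.7 dB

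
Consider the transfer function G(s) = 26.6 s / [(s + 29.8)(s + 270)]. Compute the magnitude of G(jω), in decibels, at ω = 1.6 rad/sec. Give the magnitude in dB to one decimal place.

|j1.6| = 1.6
|j1.6 + 29.8| = √(1.6² + 29.8²) = 29.84
|j1.6 + 270| = √(1.6² + 270²) = 270
|G(j1.6)| = 26.6 × 1.6 / (29.84 × 270) = 0.0052819
20 log₁₀(0.0052819) = -45.54 dB

-45.5 dB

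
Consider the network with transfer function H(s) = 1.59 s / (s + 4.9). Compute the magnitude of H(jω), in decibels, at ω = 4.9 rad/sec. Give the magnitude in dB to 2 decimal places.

1.02 dB

|j4.9| = 4.9
|j4.9 + 4.9| = √(4.9² + 4.9²) = 6.93
|H(j4.9)| = 1.59 × 4.9 / 6.93 = 1.1243
20 log₁₀(1.1243) = 1.018 dB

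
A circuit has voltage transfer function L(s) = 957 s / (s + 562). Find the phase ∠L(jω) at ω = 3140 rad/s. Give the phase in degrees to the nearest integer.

∠(j3140) = 90.00°
∠(j3140 + 562) = arctan(3140/562) = 79.85°
∠L(j3140) = 90.00° − 79.85° = 10.15°

10 deg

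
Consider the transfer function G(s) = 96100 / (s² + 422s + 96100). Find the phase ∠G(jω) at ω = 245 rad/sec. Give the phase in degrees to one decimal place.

-70.8°

∠[(j245)² + 422(j245) + 96100] = ∠[36075 + j1.0339e+05] = 70.77°
∠G(j245) = −70.77° = -70.77°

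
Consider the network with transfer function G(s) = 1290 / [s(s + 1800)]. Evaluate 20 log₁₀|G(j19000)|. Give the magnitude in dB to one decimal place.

|j19000 + 1800| = √(19000² + 1800²) = 1.909e+04
|j19000| = 1.9e+04
|G(j19000)| = 1290 / (1.909e+04 × 1.9e+04) = 3.5575e-06
20 log₁₀(3.5575e-06) = -108.98 dB

-109.0 dB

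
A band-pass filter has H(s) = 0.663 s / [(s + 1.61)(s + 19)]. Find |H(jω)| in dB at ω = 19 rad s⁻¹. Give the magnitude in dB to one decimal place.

-32.2 dB

|j19| = 19
|j19 + 1.61| = √(19² + 1.61²) = 19.07
|j19 + 19| = √(19² + 19²) = 26.87
|H(j19)| = 0.663 × 19 / (19.07 × 26.87) = 0.024586
20 log₁₀(0.024586) = -32.19 dB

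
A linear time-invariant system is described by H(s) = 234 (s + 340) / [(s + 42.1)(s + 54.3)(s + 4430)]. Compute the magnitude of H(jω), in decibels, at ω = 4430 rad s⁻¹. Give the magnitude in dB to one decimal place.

-101.5 dB

|j4430 + 340| = √(4430² + 340²) = 4443
|j4430 + 42.1| = √(4430² + 42.1²) = 4430
|j4430 + 54.3| = √(4430² + 54.3²) = 4430
|j4430 + 4430| = √(4430² + 4430²) = 6265
|H(j4430)| = 234 × 4443 / (4430 × 4430 × 6265) = 8.4551e-06
20 log₁₀(8.4551e-06) = -101.46 dB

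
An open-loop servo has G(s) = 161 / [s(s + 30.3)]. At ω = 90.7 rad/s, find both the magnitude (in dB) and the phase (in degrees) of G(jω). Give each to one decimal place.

|G| = -34.6 dB, ∠G = -161.5°

|j90.7 + 30.3| = √(90.7² + 30.3²) = 95.63
|j90.7| = 90.7
|G(j90.7)| = 161 / (95.63 × 90.7) = 0.018563
20 log₁₀(0.018563) = -34.63 dB
∠(j90.7 + 30.3) = arctan(90.7/30.3) = 71.53°
∠(j90.7) = 90.00°
∠G(j90.7) = − (71.53° + 90.00°) = -161.53°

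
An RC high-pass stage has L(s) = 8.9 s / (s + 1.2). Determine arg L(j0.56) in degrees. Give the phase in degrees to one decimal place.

∠(j0.56) = 90.00°
∠(j0.56 + 1.2) = arctan(0.56/1.2) = 25.02°
∠L(j0.56) = 90.00° − 25.02° = 64.98°

65.0°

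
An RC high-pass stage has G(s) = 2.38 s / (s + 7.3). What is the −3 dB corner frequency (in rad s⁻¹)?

7.3 rad s⁻¹

For a single-pole high-pass, the −3 dB point is at the pole: ω = 7.3 rad s⁻¹.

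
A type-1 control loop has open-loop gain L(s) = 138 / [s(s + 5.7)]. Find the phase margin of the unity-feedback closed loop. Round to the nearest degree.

27°

Gain crossover: |L(jω)| = 1 at ω ≈ 11.1 rad/s.
∠L(j11.1) = −90° − arctan(11.1/5.7) ≈ -152.77°
PM = 180° + (-152.77°) = 27.23°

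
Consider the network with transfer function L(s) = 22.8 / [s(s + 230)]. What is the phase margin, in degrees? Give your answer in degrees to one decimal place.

90.0°

Gain crossover: |L(jω)| = 1 at ω ≈ 0.0991 rad/s.
∠L(j0.0991) = −90° − arctan(0.0991/230) ≈ -90.02°
PM = 180° + (-90.02°) = 89.98°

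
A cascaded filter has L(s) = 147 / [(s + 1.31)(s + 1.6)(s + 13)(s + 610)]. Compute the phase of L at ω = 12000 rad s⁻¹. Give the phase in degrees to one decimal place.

-357.0°

∠(j12000 + 1.31) = arctan(12000/1.31) = 89.99°
∠(j12000 + 1.6) = arctan(12000/1.6) = 89.99°
∠(j12000 + 13) = arctan(12000/13) = 89.94°
∠(j12000 + 610) = arctan(12000/610) = 87.09°
∠L(j12000) = − (89.99° + 89.99° + 89.94° + 87.09°) = -357.01°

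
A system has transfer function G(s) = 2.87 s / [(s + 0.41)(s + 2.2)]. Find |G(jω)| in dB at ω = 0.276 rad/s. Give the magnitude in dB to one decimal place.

|j0.276| = 0.276
|j0.276 + 0.41| = √(0.276² + 0.41²) = 0.4942
|j0.276 + 2.2| = √(0.276² + 2.2²) = 2.217
|G(j0.276)| = 2.87 × 0.276 / (0.4942 × 2.217) = 0.72283
20 log₁₀(0.72283) = -2.82 dB

-2.8 dB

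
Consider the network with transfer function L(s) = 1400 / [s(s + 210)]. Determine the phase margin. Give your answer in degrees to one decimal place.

88.2°

Gain crossover: |L(jω)| = 1 at ω ≈ 6.66 rad s⁻¹.
∠L(j6.66) = −90° − arctan(6.66/210) ≈ -91.82°
PM = 180° + (-91.82°) = 88.18°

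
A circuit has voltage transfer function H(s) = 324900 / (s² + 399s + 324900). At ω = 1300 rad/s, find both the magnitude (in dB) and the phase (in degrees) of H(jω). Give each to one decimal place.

|H| = -13.1 dB, ∠H = -159.2°

|(j1300)² + 399(j1300) + 324900| = |-1.3651e+06 + j5.187e+05| = 1.46e+06
|H(j1300)| = 324900 / 1.46e+06 = 0.22248
20 log₁₀(0.22248) = -13.05 dB
∠[(j1300)² + 399(j1300) + 324900] = ∠[-1.3651e+06 + j5.187e+05] = 159.19°
∠H(j1300) = −159.19° = -159.19°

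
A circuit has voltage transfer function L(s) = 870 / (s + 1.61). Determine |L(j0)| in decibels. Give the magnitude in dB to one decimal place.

54.7 dB

L(0) = 870 / 1.61 = 540.37
20 log₁₀(540.37) = 54.65 dB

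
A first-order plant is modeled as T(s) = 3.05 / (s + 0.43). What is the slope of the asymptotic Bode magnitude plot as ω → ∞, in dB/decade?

-20 dB/decade

With 0 zeros and 1 pole, the high-frequency asymptotic slope is 20 × (0 − 1) = -20 dB/decade.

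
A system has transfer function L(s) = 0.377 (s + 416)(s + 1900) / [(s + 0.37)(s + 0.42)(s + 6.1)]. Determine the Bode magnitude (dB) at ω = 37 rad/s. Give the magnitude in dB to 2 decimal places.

|j37 + 416| = √(37² + 416²) = 417.6
|j37 + 1900| = √(37² + 1900²) = 1900
|j37 + 0.37| = √(37² + 0.37²) = 37
|j37 + 0.42| = √(37² + 0.42²) = 37
|j37 + 6.1| = √(37² + 6.1²) = 37.5
|L(j37)| = 0.377 × 417.6 × 1900 / (37 × 37 × 37.5) = 5.8278
20 log₁₀(5.8278) = 15.310 dB

15.31 dB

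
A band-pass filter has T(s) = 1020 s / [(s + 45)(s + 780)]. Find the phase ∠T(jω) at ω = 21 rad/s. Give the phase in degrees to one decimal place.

∠(j21) = 90.00°
∠(j21 + 45) = arctan(21/45) = 25.02°
∠(j21 + 780) = arctan(21/780) = 1.54°
∠T(j21) = 90.00° − (25.02° + 1.54°) = 63.44°

63.4 deg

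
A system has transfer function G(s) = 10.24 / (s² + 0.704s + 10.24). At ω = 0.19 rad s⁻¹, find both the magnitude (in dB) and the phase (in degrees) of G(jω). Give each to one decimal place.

|(j0.19)² + 0.704(j0.19) + 10.24| = |10.204 + j0.13376| = 10.2
|G(j0.19)| = 10.24 / 10.2 = 1.0035
20 log₁₀(1.0035) = 0.03 dB
∠[(j0.19)² + 0.704(j0.19) + 10.24] = ∠[10.204 + j0.13376] = 0.75°
∠G(j0.19) = −0.75° = -0.75°

|G| = 0.0 dB, ∠G = -0.8 deg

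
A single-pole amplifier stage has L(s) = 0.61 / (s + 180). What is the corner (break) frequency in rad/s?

180 rad/s

The single real pole at s = −180 gives a corner at ω = 180 rad/s.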